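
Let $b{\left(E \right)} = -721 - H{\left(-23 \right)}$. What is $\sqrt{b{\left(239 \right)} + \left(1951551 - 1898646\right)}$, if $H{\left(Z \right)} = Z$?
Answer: $\sqrt{52207} \approx 228.49$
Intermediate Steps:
$b{\left(E \right)} = -698$ ($b{\left(E \right)} = -721 - -23 = -721 + 23 = -698$)
$\sqrt{b{\left(239 \right)} + \left(1951551 - 1898646\right)} = \sqrt{-698 + \left(1951551 - 1898646\right)} = \sqrt{-698 + 52905} = \sqrt{52207}$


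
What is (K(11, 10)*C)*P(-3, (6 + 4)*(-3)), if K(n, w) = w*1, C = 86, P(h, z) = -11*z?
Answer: 283800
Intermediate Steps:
K(n, w) = w
(K(11, 10)*C)*P(-3, (6 + 4)*(-3)) = (10*86)*(-11*(6 + 4)*(-3)) = 860*(-110*(-3)) = 860*(-11*(-30)) = 860*330 = 283800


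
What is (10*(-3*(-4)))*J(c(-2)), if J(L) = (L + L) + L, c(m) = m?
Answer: -720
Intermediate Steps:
J(L) = 3*L (J(L) = 2*L + L = 3*L)
(10*(-3*(-4)))*J(c(-2)) = (10*(-3*(-4)))*(3*(-2)) = (10*12)*(-6) = 120*(-6) = -720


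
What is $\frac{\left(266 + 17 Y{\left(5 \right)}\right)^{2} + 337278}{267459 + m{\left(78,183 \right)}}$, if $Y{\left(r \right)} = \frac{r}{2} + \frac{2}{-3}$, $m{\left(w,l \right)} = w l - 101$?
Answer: $\frac{15321097}{10138752} \approx 1.5111$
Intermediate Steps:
$m{\left(w,l \right)} = -101 + l w$ ($m{\left(w,l \right)} = l w - 101 = -101 + l w$)
$Y{\left(r \right)} = - \frac{2}{3} + \frac{r}{2}$ ($Y{\left(r \right)} = r \frac{1}{2} + 2 \left(- \frac{1}{3}\right) = \frac{r}{2} - \frac{2}{3} = - \frac{2}{3} + \frac{r}{2}$)
$\frac{\left(266 + 17 Y{\left(5 \right)}\right)^{2} + 337278}{267459 + m{\left(78,183 \right)}} = \frac{\left(266 + 17 \left(- \frac{2}{3} + \frac{1}{2} \cdot 5\right)\right)^{2} + 337278}{267459 + \left(-101 + 183 \cdot 78\right)} = \frac{\left(266 + 17 \left(- \frac{2}{3} + \frac{5}{2}\right)\right)^{2} + 337278}{267459 + \left(-101 + 14274\right)} = \frac{\left(266 + 17 \cdot \frac{11}{6}\right)^{2} + 337278}{267459 + 14173} = \frac{\left(266 + \frac{187}{6}\right)^{2} + 337278}{281632} = \left(\left(\frac{1783}{6}\right)^{2} + 337278\right) \frac{1}{281632} = \left(\frac{3179089}{36} + 337278\right) \frac{1}{281632} = \frac{15321097}{36} \cdot \frac{1}{281632} = \frac{15321097}{10138752}$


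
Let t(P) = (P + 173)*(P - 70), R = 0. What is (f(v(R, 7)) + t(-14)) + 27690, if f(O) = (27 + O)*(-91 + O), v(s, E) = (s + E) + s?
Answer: 11478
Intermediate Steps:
v(s, E) = E + 2*s (v(s, E) = (E + s) + s = E + 2*s)
t(P) = (-70 + P)*(173 + P) (t(P) = (173 + P)*(-70 + P) = (-70 + P)*(173 + P))
f(O) = (-91 + O)*(27 + O)
(f(v(R, 7)) + t(-14)) + 27690 = ((-2457 + (7 + 2*0)² - 64*(7 + 2*0)) + (-12110 + (-14)² + 103*(-14))) + 27690 = ((-2457 + (7 + 0)² - 64*(7 + 0)) + (-12110 + 196 - 1442)) + 27690 = ((-2457 + 7² - 64*7) - 13356) + 27690 = ((-2457 + 49 - 448) - 13356) + 27690 = (-2856 - 13356) + 27690 = -16212 + 27690 = 11478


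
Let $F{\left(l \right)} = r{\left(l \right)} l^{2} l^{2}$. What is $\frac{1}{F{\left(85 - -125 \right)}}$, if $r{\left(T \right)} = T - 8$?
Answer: $\frac{1}{392851620000} \approx 2.5455 \cdot 10^{-12}$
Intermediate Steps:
$r{\left(T \right)} = -8 + T$ ($r{\left(T \right)} = T - 8 = -8 + T$)
$F{\left(l \right)} = l^{4} \left(-8 + l\right)$ ($F{\left(l \right)} = \left(-8 + l\right) l^{2} l^{2} = l^{2} \left(-8 + l\right) l^{2} = l^{4} \left(-8 + l\right)$)
$\frac{1}{F{\left(85 - -125 \right)}} = \frac{1}{\left(85 - -125\right)^{4} \left(-8 + \left(85 - -125\right)\right)} = \frac{1}{\left(85 + 125\right)^{4} \left(-8 + \left(85 + 125\right)\right)} = \frac{1}{210^{4} \left(-8 + 210\right)} = \frac{1}{1944810000 \cdot 202} = \frac{1}{392851620000}$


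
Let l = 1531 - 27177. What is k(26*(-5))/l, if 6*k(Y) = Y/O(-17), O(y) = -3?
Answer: -65/230814 ≈ -0.00028161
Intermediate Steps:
l = -25646
k(Y) = -Y/18 (k(Y) = (Y/(-3))/6 = (Y*(-⅓))/6 = (-Y/3)/6 = -Y/18)
k(26*(-5))/l = -13*(-5)/9/(-25646) = -1/18*(-130)*(-1/25646) = (65/9)*(-1/25646) = -65/230814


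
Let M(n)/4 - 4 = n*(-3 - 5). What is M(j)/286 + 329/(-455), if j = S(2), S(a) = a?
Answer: -49/55 ≈ -0.89091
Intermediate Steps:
j = 2
M(n) = 16 - 32*n (M(n) = 16 + 4*(n*(-3 - 5)) = 16 + 4*(n*(-8)) = 16 + 4*(-8*n) = 16 - 32*n)
M(j)/286 + 329/(-455) = (16 - 32*2)/286 + 329/(-455) = (16 - 64)*(1/286) + 329*(-1/455) = -48*1/286 - 47/65 = -24/143 - 47/65 = -49/55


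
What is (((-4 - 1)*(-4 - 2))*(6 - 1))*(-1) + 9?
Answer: -141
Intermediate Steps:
(((-4 - 1)*(-4 - 2))*(6 - 1))*(-1) + 9 = (-5*(-6)*5)*(-1) + 9 = (30*5)*(-1) + 9 = 150*(-1) + 9 = -150 + 9 = -141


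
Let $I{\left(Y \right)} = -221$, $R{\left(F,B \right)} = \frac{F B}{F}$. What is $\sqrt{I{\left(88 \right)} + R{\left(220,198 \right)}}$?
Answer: $i \sqrt{23} \approx 4.7958 i$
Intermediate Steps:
$R{\left(F,B \right)} = B$ ($R{\left(F,B \right)} = \frac{B F}{F} = B$)
$\sqrt{I{\left(88 \right)} + R{\left(220,198 \right)}} = \sqrt{-221 + 198} = \sqrt{-23} = i \sqrt{23}$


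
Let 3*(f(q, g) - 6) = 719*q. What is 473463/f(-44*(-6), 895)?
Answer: 473463/63278 ≈ 7.4823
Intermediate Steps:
f(q, g) = 6 + 719*q/3 (f(q, g) = 6 + (719*q)/3 = 6 + 719*q/3)
473463/f(-44*(-6), 895) = 473463/(6 + 719*(-44*(-6))/3) = 473463/(6 + (719/3)*264) = 473463/(6 + 63272) = 473463/63278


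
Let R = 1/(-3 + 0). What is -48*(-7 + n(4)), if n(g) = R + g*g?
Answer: -416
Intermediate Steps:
R = -⅓ (R = 1/(-3) = -⅓ ≈ -0.33333)
n(g) = -⅓ + g² (n(g) = -⅓ + g*g = -⅓ + g²)
-48*(-7 + n(4)) = -48*(-7 + (-⅓ + 4²)) = -48*(-7 + (-⅓ + 16)) = -48*(-7 + 47/3) = -48*26/3 = -416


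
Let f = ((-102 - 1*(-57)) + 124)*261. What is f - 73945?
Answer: -53326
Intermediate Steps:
f = 20619 (f = ((-102 + 57) + 124)*261 = (-45 + 124)*261 = 79*261 = 20619)
f - 73945 = 20619 - 73945 = -53326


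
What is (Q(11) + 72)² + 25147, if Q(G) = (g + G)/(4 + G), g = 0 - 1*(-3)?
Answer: 6854911/225 ≈ 30466.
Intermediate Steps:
g = 3 (g = 0 + 3 = 3)
Q(G) = (3 + G)/(4 + G)
(Q(11) + 72)² + 25147 = ((3 + 11)/(4 + 11) + 72)² + 25147 = (14/15 + 72)² + 25147 = (1094/15)² + 25147 = 1196836/225 + 25147 = 6854911/225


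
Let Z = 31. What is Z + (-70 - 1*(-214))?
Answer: 175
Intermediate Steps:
Z + (-70 - 1*(-214)) = 31 + (-70 - 1*(-214)) = 31 + (-70 + 214) = 31 + 144 = 175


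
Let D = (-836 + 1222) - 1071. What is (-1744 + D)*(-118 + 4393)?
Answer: -10383975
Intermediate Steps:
D = -685 (D = 386 - 1071 = -685)
(-1744 + D)*(-118 + 4393) = (-1744 - 685)*(-118 + 4393) = -2429*4275 = -10383975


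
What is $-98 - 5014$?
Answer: $-5112$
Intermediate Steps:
$-98 - 5014 = -5112$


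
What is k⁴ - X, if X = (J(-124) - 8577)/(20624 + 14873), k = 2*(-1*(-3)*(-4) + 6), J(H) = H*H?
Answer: 736058993/35497 ≈ 20736.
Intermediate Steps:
J(H) = H²
k = -12 (k = 2*(3*(-4) + 6) = 2*(-12 + 6) = 2*(-6) = -12)
X = 6799/35497 (X = ((-124)² - 8577)/(20624 + 14873) = (15376 - 8577)/35497 = 6799*(1/35497) = 6799/35497 ≈ 0.19154)
k⁴ - X = (-12)⁴ - 1*6799/35497 = 20736 - 6799/35497 = 736058993/35497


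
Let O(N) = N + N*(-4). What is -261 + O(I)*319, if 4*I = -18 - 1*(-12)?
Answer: 2349/2 ≈ 1174.5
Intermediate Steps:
I = -3/2 (I = (-18 - 1*(-12))/4 = (-18 + 12)/4 = (1/4)*(-6) = -3/2 ≈ -1.5000)
O(N) = -3*N (O(N) = N - 4*N = -3*N)
-261 + O(I)*319 = -261 - 3*(-3/2)*319 = -261 + (9/2)*319 = -261 + 2871/2 = 2349/2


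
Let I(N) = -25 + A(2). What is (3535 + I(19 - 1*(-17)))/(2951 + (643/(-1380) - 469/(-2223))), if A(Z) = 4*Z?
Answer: 3597436440/3017372857 ≈ 1.1922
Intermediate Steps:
I(N) = -17 (I(N) = -25 + 4*2 = -25 + 8 = -17)
(3535 + I(19 - 1*(-17)))/(2951 + (643/(-1380) - 469/(-2223))) = (3535 - 17)/(2951 + (643/(-1380) - 469/(-2223))) = 3518/(2951 + (643*(-1/1380) - 469*(-1/2223))) = 3518/(2951 + (-643/1380 + 469/2223)) = 3518/(2951 - 260723/1022580) = 3518/(3017372857/1022580) = 3518*(1022580/3017372857) = 3597436440/3017372857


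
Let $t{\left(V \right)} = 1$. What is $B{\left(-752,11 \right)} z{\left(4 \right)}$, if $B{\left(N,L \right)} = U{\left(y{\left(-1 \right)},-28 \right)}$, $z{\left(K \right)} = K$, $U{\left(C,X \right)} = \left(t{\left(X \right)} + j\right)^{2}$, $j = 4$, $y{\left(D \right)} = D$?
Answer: $100$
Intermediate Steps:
$U{\left(C,X \right)} = 25$ ($U{\left(C,X \right)} = \left(1 + 4\right)^{2} = 5^{2} = 25$)
$B{\left(N,L \right)} = 25$
$B{\left(-752,11 \right)} z{\left(4 \right)} = 25 \cdot 4 = 100$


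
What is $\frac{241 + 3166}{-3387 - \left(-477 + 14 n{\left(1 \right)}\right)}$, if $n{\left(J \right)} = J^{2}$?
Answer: $- \frac{3407}{2924} \approx -1.1652$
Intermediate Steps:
$\frac{241 + 3166}{-3387 - \left(-477 + 14 n{\left(1 \right)}\right)} = \frac{241 + 3166}{-3387 - \left(-477 + 14\right)} = \frac{3407}{-3387 + \left(\left(1103 - 14\right) - 626\right)} = \frac{3407}{-3387 + \left(1089 - 626\right)} = \frac{3407}{-3387 + 463} = \frac{3407}{-2924} = 3407 \left(- \frac{1}{2924}\right) = - \frac{3407}{2924}$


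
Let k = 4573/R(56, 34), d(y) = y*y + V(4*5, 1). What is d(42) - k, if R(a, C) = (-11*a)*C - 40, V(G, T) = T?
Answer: 37041333/20984 ≈ 1765.2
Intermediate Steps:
R(a, C) = -40 - 11*C*a (R(a, C) = -11*C*a - 40 = -40 - 11*C*a)
d(y) = 1 + y² (d(y) = y*y + 1 = y² + 1 = 1 + y²)
k = -4573/20984 (k = 4573/(-40 - 11*34*56) = 4573/(-40 - 20944) = 4573/(-20984) = 4573*(-1/20984) = -4573/20984 ≈ -0.21793)
d(42) - k = (1 + 42²) - 1*(-4573/20984) = (1 + 1764) + 4573/20984 = 1765 + 4573/20984 = 37041333/20984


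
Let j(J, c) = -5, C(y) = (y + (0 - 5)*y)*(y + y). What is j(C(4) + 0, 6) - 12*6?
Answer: -77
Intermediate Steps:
C(y) = -8*y² (C(y) = (y - 5*y)*(2*y) = (-4*y)*(2*y) = -8*y²)
j(C(4) + 0, 6) - 12*6 = -5 - 12*6 = -5 - 72 = -77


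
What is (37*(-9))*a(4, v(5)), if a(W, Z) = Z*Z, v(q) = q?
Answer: -8325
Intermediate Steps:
a(W, Z) = Z**2
(37*(-9))*a(4, v(5)) = (37*(-9))*5**2 = -333*25 = -8325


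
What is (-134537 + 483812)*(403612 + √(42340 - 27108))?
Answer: 140971581300 + 2794200*√238 ≈ 1.4101e+11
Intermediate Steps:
(-134537 + 483812)*(403612 + √(42340 - 27108)) = 349275*(403612 + √15232) = 349275*(403612 + 8*√238) = 140971581300 + 2794200*√238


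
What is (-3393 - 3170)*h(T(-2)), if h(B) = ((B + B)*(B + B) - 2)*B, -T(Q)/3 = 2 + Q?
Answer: 0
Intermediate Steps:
T(Q) = -6 - 3*Q (T(Q) = -3*(2 + Q) = -6 - 3*Q)
h(B) = B*(-2 + 4*B**2) (h(B) = ((2*B)*(2*B) - 2)*B = (4*B**2 - 2)*B = (-2 + 4*B**2)*B = B*(-2 + 4*B**2))
(-3393 - 3170)*h(T(-2)) = (-3393 - 3170)*(-2*(-6 - 3*(-2)) + 4*(-6 - 3*(-2))**3) = -6563*(-2*(-6 + 6) + 4*(-6 + 6)**3) = -6563*(-2*0 + 4*0**3) = -6563*(0 + 4*0) = -6563*(0 + 0) = -6563*0 = 0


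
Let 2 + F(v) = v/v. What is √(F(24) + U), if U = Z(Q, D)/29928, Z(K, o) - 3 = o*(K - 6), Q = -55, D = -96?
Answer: I*√20009362/4988 ≈ 0.89679*I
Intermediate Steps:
F(v) = -1 (F(v) = -2 + v/v = -2 + 1 = -1)
Z(K, o) = 3 + o*(-6 + K) (Z(K, o) = 3 + o*(K - 6) = 3 + o*(-6 + K))
U = 1953/9976 (U = (3 - 6*(-96) - 55*(-96))/29928 = (3 + 576 + 5280)*(1/29928) = 5859*(1/29928) = 1953/9976 ≈ 0.19577)
√(F(24) + U) = √(-1 + 1953/9976) = √(-8023/9976) = I*√20009362/4988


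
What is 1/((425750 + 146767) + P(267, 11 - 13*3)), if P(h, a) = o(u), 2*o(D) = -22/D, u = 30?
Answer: 30/17175499 ≈ 1.7467e-6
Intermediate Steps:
o(D) = -11/D (o(D) = (-22/D)/2 = -11/D)
P(h, a) = -11/30
1/((425750 + 146767) + P(267, 11 - 13*3)) = 1/((425750 + 146767) - 11/30) = 1/(572517 - 11/30) = 1/(17175499/30) = 30/17175499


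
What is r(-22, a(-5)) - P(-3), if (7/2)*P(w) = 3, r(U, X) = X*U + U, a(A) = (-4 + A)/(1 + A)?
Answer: -1013/14 ≈ -72.357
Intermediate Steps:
a(A) = (-4 + A)/(1 + A)
r(U, X) = U + U*X (r(U, X) = U*X + U = U + U*X)
P(w) = 6/7 (P(w) = (2/7)*3 = 6/7)
r(-22, a(-5)) - P(-3) = -22*(1 + (-4 - 5)/(1 - 5)) - 1*6/7 = -22*(1 - 9/(-4)) - 6/7 = -22*(1 - 1/4*(-9)) - 6/7 = -22*(1 + 9/4) - 6/7 = -22*13/4 - 6/7 = -143/2 - 6/7 = -1013/14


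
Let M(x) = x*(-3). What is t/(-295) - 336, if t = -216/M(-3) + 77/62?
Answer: -6144029/18290 ≈ -335.92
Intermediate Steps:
M(x) = -3*x
t = -1411/62 (t = -216/((-3*(-3))) + 77/62 = -216/9 + 77*(1/62) = -216*⅑ + 77/62 = -24 + 77/62 = -1411/62 ≈ -22.758)
t/(-295) - 336 = -1411/62/(-295) - 336 = -1411/62*(-1/295) - 336 = 1411/18290 - 336 = -6144029/18290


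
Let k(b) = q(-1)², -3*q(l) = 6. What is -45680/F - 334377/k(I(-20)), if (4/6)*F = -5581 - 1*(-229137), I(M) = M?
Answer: -56064079819/670668 ≈ -83594.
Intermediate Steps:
F = 335334 (F = 3*(-5581 - 1*(-229137))/2 = 3*(-5581 + 229137)/2 = (3/2)*223556 = 335334)
q(l) = -2 (q(l) = -⅓*6 = -2)
k(b) = 4 (k(b) = (-2)² = 4)
-45680/F - 334377/k(I(-20)) = -45680/335334 - 334377/4 = -45680*1/335334 - 334377*¼ = -22840/167667 - 334377/4 = -56064079819/670668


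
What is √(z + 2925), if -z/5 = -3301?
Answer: √19430 ≈ 139.39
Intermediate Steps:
z = 16505 (z = -5*(-3301) = 16505)
√(z + 2925) = √(16505 + 2925) = √19430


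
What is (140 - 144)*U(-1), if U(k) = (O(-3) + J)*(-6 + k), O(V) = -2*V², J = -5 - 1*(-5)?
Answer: -504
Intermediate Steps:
J = 0 (J = -5 + 5 = 0)
U(k) = 108 - 18*k (U(k) = (-2*(-3)² + 0)*(-6 + k) = (-2*9 + 0)*(-6 + k) = (-18 + 0)*(-6 + k) = -18*(-6 + k) = 108 - 18*k)
(140 - 144)*U(-1) = (140 - 144)*(108 - 18*(-1)) = -4*(108 + 18) = -4*126 = -504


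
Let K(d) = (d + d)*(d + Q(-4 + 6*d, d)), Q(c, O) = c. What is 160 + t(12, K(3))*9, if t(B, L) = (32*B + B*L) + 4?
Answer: 14668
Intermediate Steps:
K(d) = 2*d*(-4 + 7*d) (K(d) = (d + d)*(d + (-4 + 6*d)) = (2*d)*(-4 + 7*d) = 2*d*(-4 + 7*d))
t(B, L) = 4 + 32*B + B*L
160 + t(12, K(3))*9 = 160 + (4 + 32*12 + 12*(2*3*(-4 + 7*3)))*9 = 160 + (4 + 384 + 12*(2*3*(-4 + 21)))*9 = 160 + (4 + 384 + 12*(2*3*17))*9 = 160 + (4 + 384 + 12*102)*9 = 160 + (4 + 384 + 1224)*9 = 160 + 1612*9 = 160 + 14508 = 14668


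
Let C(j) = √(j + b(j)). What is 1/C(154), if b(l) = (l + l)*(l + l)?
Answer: √95018/95018 ≈ 0.0032441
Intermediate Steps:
b(l) = 4*l² (b(l) = (2*l)*(2*l) = 4*l²)
C(j) = √(j + 4*j²)
1/C(154) = 1/(√(154*(1 + 4*154))) = 1/(√(154*(1 + 616))) = 1/(√(154*617)) = 1/(√95018) = √95018/95018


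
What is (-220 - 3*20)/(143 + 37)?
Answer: -14/9 ≈ -1.5556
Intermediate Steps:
(-220 - 3*20)/(143 + 37) = (-220 - 60)/180 = -280*1/180 = -14/9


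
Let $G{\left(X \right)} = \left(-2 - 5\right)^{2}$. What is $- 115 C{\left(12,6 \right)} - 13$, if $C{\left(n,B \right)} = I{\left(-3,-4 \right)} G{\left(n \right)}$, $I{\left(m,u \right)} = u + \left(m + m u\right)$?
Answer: $-28188$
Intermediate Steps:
$I{\left(m,u \right)} = m + u + m u$
$G{\left(X \right)} = 49$ ($G{\left(X \right)} = \left(-7\right)^{2} = 49$)
$C{\left(n,B \right)} = 245$ ($C{\left(n,B \right)} = \left(-3 - 4 - -12\right) 49 = \left(-3 - 4 + 12\right) 49 = 5 \cdot 49 = 245$)
$- 115 C{\left(12,6 \right)} - 13 = \left(-115\right) 245 - 13 = -28175 - 13 = -28188$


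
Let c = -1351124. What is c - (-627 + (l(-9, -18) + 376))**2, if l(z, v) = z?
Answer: -1418724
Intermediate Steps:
c - (-627 + (l(-9, -18) + 376))**2 = -1351124 - (-627 + (-9 + 376))**2 = -1351124 - (-627 + 367)**2 = -1351124 - 1*(-260)**2 = -1351124 - 1*67600 = -1351124 - 67600 = -1418724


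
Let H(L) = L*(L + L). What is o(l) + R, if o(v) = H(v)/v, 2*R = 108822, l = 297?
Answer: 55005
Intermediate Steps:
H(L) = 2*L² (H(L) = L*(2*L) = 2*L²)
R = 54411 (R = (½)*108822 = 54411)
o(v) = 2*v (o(v) = (2*v²)/v = 2*v)
o(l) + R = 2*297 + 54411 = 594 + 54411 = 55005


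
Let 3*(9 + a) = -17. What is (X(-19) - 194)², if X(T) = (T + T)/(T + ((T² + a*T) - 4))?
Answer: 32222763049/855625 ≈ 37660.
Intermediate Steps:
a = -44/3 (a = -9 + (⅓)*(-17) = -9 - 17/3 = -44/3 ≈ -14.667)
X(T) = 2*T/(-4 + T² - 41*T/3) (X(T) = (T + T)/(T + ((T² - 44*T/3) - 4)) = (2*T)/(T + (-4 + T² - 44*T/3)) = (2*T)/(-4 + T² - 41*T/3) = 2*T/(-4 + T² - 41*T/3))
(X(-19) - 194)² = (6*(-19)/(-12 - 41*(-19) + 3*(-19)²) - 194)² = (6*(-19)/(-12 + 779 + 3*361) - 194)² = (6*(-19)/(-12 + 779 + 1083) - 194)² = (6*(-19)/1850 - 194)² = (6*(-19)*(1/1850) - 194)² = (-57/925 - 194)² = (-179507/925)² = 32222763049/855625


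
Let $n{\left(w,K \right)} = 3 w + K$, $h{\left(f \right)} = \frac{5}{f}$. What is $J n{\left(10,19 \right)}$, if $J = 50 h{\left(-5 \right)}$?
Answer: $-2450$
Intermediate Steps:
$n{\left(w,K \right)} = K + 3 w$
$J = -50$ ($J = 50 \frac{5}{-5} = 50 \cdot 5 \left(- \frac{1}{5}\right) = 50 \left(-1\right) = -50$)
$J n{\left(10,19 \right)} = - 50 \left(19 + 3 \cdot 10\right) = - 50 \left(19 + 30\right) = \left(-50\right) 49 = -2450$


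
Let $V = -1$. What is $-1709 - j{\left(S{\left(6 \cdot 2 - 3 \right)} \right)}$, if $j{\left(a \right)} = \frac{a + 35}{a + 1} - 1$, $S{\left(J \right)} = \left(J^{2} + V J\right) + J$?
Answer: $- \frac{70086}{41} \approx -1709.4$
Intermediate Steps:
$S{\left(J \right)} = J^{2}$ ($S{\left(J \right)} = \left(J^{2} - J\right) + J = J^{2}$)
$j{\left(a \right)} = -1 + \frac{35 + a}{1 + a}$ ($j{\left(a \right)} = \frac{35 + a}{1 + a} - 1 = -1 + \frac{35 + a}{1 + a}$)
$-1709 - j{\left(S{\left(6 \cdot 2 - 3 \right)} \right)} = -1709 - \frac{34}{1 + \left(6 \cdot 2 - 3\right)^{2}} = -1709 - \frac{34}{1 + \left(12 - 3\right)^{2}} = -1709 - \frac{34}{1 + 9^{2}} = -1709 - \frac{34}{1 + 81} = -1709 - \frac{34}{82} = -1709 - 34 \cdot \frac{1}{82} = -1709 - \frac{17}{41} = - \frac{70086}{41}$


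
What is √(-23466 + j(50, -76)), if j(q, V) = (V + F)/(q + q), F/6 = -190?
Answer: I*√586954/5 ≈ 153.23*I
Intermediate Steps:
F = -1140 (F = 6*(-190) = -1140)
j(q, V) = (-1140 + V)/(2*q) (j(q, V) = (V - 1140)/(q + q) = (-1140 + V)/((2*q)) = (-1140 + V)*(1/(2*q)) = (-1140 + V)/(2*q))
√(-23466 + j(50, -76)) = √(-23466 + (½)*(-1140 - 76)/50) = √(-23466 + (½)*(1/50)*(-1216)) = √(-23466 - 304/25) = √(-586954/25) = I*√586954/5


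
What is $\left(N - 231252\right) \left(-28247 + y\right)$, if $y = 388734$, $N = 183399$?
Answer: $-17250384411$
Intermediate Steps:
$\left(N - 231252\right) \left(-28247 + y\right) = \left(183399 - 231252\right) \left(-28247 + 388734\right) = \left(-47853\right) 360487 = -17250384411$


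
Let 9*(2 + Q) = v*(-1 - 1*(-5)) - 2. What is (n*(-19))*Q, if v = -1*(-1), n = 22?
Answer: 6688/9 ≈ 743.11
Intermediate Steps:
v = 1
Q = -16/9 (Q = -2 + (1*(-1 - 1*(-5)) - 2)/9 = -2 + (1*(-1 + 5) - 2)/9 = -2 + (1*4 - 2)/9 = -2 + (4 - 2)/9 = -2 + (1/9)*2 = -2 + 2/9 = -16/9 ≈ -1.7778)
(n*(-19))*Q = (22*(-19))*(-16/9) = -418*(-16/9) = 6688/9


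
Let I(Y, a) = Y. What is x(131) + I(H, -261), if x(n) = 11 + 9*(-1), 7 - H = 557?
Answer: -548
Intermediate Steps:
H = -550 (H = 7 - 1*557 = 7 - 557 = -550)
x(n) = 2 (x(n) = 11 - 9 = 2)
x(131) + I(H, -261) = 2 - 550 = -548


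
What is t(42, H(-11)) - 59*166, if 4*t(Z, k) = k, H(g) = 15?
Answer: -39161/4 ≈ -9790.3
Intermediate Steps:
t(Z, k) = k/4
t(42, H(-11)) - 59*166 = (1/4)*15 - 59*166 = 15/4 - 1*9794 = 15/4 - 9794 = -39161/4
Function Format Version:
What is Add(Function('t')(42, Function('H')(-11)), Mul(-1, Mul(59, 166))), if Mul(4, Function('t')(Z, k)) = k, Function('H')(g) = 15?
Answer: Rational(-39161, 4) ≈ -9790.3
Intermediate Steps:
Function('t')(Z, k) = Mul(Rational(1, 4), k)
Add(Function('t')(42, Function('H')(-11)), Mul(-1, Mul(59, 166))) = Add(Mul(Rational(1, 4), 15), Mul(-1, Mul(59, 166))) = Add(Rational(15, 4), Mul(-1, 9794)) = Add(Rational(15, 4), -9794) = Rational(-39161, 4)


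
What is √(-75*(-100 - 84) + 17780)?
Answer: 2*√7895 ≈ 177.71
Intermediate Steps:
√(-75*(-100 - 84) + 17780) = √(-75*(-184) + 17780) = √(13800 + 17780) = √31580 = 2*√7895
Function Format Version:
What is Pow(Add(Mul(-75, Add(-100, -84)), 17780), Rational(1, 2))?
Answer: Mul(2, Pow(7895, Rational(1, 2))) ≈ 177.71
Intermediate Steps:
Pow(Add(Mul(-75, Add(-100, -84)), 17780), Rational(1, 2)) = Pow(Add(Mul(-75, -184), 17780), Rational(1, 2)) = Pow(Add(13800, 17780), Rational(1, 2)) = Pow(31580, Rational(1, 2)) = Mul(2, Pow(7895, Rational(1, 2)))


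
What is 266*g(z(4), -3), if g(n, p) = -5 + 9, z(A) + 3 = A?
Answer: 1064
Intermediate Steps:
z(A) = -3 + A
g(n, p) = 4
266*g(z(4), -3) = 266*4 = 1064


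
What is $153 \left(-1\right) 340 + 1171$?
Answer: $-50849$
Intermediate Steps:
$153 \left(-1\right) 340 + 1171 = \left(-153\right) 340 + 1171 = -52020 + 1171 = -50849$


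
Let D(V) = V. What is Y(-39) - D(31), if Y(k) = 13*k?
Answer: -538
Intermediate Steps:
Y(-39) - D(31) = 13*(-39) - 1*31 = -507 - 31 = -538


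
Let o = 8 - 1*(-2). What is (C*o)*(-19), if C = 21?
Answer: -3990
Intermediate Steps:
o = 10 (o = 8 + 2 = 10)
(C*o)*(-19) = (21*10)*(-19) = 210*(-19) = -3990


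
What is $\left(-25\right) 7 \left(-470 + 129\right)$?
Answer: $59675$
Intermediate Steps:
$\left(-25\right) 7 \left(-470 + 129\right) = \left(-175\right) \left(-341\right) = 59675$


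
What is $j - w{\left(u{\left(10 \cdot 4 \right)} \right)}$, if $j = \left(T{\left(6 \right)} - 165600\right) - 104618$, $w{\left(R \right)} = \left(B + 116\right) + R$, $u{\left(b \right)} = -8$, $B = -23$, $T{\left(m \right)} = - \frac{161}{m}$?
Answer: $- \frac{1621979}{6} \approx -2.7033 \cdot 10^{5}$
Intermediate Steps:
$w{\left(R \right)} = 93 + R$ ($w{\left(R \right)} = \left(-23 + 116\right) + R = 93 + R$)
$j = - \frac{1621469}{6}$ ($j = \left(- \frac{161}{6} - 165600\right) - 104618 = - \frac{993761}{6} - 104618 = - \frac{1621469}{6} \approx -2.7025 \cdot 10^{5}$)
$j - w{\left(u{\left(10 \cdot 4 \right)} \right)} = - \frac{1621469}{6} - \left(93 - 8\right) = - \frac{1621469}{6} - 85 = - \frac{1621979}{6}$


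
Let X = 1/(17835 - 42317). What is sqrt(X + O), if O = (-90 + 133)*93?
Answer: sqrt(2396873903194)/24482 ≈ 63.238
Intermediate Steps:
X = -1/24482 (X = 1/(-24482) = -1/24482 ≈ -4.0846e-5)
O = 3999 (O = 43*93 = 3999)
sqrt(X + O) = sqrt(-1/24482 + 3999) = sqrt(97903517/24482) = sqrt(2396873903194)/24482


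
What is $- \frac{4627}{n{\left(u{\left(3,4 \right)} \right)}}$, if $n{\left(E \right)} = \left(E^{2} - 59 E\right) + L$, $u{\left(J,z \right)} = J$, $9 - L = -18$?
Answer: $\frac{4627}{141} \approx 32.816$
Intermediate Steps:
$L = 27$ ($L = 9 - -18 = 9 + 18 = 27$)
$n{\left(E \right)} = 27 + E^{2} - 59 E$ ($n{\left(E \right)} = \left(E^{2} - 59 E\right) + 27 = 27 + E^{2} - 59 E$)
$- \frac{4627}{n{\left(u{\left(3,4 \right)} \right)}} = - \frac{4627}{27 + 3^{2} - 177} = - \frac{4627}{27 + 9 - 177} = - \frac{4627}{-141} = \left(-4627\right) \left(- \frac{1}{141}\right) = \frac{4627}{141}$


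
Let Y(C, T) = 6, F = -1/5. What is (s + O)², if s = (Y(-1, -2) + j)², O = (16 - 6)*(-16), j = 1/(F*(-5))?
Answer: 12321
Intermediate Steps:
F = -⅕ (F = -1*⅕ = -⅕ ≈ -0.20000)
j = 1 (j = 1/(-⅕*(-5)) = 1/1 = 1)
O = -160 (O = 10*(-16) = -160)
s = 49 (s = (6 + 1)² = 7² = 49)
(s + O)² = (49 - 160)² = (-111)² = 12321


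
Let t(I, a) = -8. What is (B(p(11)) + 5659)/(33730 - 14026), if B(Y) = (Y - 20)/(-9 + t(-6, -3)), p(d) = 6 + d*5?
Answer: 16027/55828 ≈ 0.28708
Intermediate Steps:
p(d) = 6 + 5*d
B(Y) = 20/17 - Y/17 (B(Y) = (Y - 20)/(-9 - 8) = (-20 + Y)/(-17) = (-20 + Y)*(-1/17) = 20/17 - Y/17)
(B(p(11)) + 5659)/(33730 - 14026) = ((20/17 - (6 + 5*11)/17) + 5659)/(33730 - 14026) = ((20/17 - (6 + 55)/17) + 5659)/19704 = ((20/17 - 1/17*61) + 5659)*(1/19704) = ((20/17 - 61/17) + 5659)*(1/19704) = (-41/17 + 5659)*(1/19704) = (96162/17)*(1/19704) = 16027/55828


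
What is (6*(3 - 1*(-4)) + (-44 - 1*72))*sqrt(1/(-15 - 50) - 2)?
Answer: -74*I*sqrt(8515)/65 ≈ -105.05*I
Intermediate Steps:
(6*(3 - 1*(-4)) + (-44 - 1*72))*sqrt(1/(-15 - 50) - 2) = (6*(3 + 4) + (-44 - 72))*sqrt(1/(-65) - 2) = (6*7 - 116)*sqrt(-1/65 - 2) = (42 - 116)*sqrt(-131/65) = -74*I*sqrt(8515)/65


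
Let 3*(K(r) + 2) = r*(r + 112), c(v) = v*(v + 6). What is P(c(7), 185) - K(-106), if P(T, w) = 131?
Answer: 345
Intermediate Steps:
c(v) = v*(6 + v)
K(r) = -2 + r*(112 + r)/3 (K(r) = -2 + (r*(r + 112))/3 = -2 + (r*(112 + r))/3 = -2 + r*(112 + r)/3)
P(c(7), 185) - K(-106) = 131 - (-2 + (1/3)*(-106)**2 + (112/3)*(-106)) = 131 - (-2 + (1/3)*11236 - 11872/3) = 131 - (-2 + 11236/3 - 11872/3) = 131 - 1*(-214) = 131 + 214 = 345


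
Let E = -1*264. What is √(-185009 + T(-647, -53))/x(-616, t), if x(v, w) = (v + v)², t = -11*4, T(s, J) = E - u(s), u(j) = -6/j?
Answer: I*√77556949139/982032128 ≈ 0.00028359*I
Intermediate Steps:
E = -264
T(s, J) = -264 + 6/s (T(s, J) = -264 - (-6)/s = -264 + 6/s)
t = -44
x(v, w) = 4*v² (x(v, w) = (2*v)² = 4*v²)
√(-185009 + T(-647, -53))/x(-616, t) = √(-185009 + (-264 + 6/(-647)))/((4*(-616)²)) = √(-185009 + (-264 + 6*(-1/647)))/((4*379456)) = √(-185009 + (-264 - 6/647))/1517824 = √(-185009 - 170814/647)*(1/1517824) = √(-119871637/647)*(1/1517824) = (I*√77556949139/647)*(1/1517824) = I*√77556949139/982032128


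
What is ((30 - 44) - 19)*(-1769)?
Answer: 58377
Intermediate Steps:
((30 - 44) - 19)*(-1769) = (-14 - 19)*(-1769) = -33*(-1769) = 58377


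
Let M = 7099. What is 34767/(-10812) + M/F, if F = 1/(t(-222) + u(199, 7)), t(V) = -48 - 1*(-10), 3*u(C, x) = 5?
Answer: -2788777531/10812 ≈ -2.5793e+5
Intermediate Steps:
u(C, x) = 5/3 (u(C, x) = (1/3)*5 = 5/3)
t(V) = -38 (t(V) = -48 + 10 = -38)
F = -3/109 (F = 1/(-38 + 5/3) = 1/(-109/3) = -3/109 ≈ -0.027523)
34767/(-10812) + M/F = 34767/(-10812) + 7099/(-3/109) = 34767*(-1/10812) + 7099*(-109/3) = -11589/3604 - 773791/3 = -2788777531/10812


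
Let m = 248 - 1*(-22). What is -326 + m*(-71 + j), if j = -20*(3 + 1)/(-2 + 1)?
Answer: 2104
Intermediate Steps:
j = 80 (j = -80/(-1) = -80*(-1) = -20*(-4) = 80)
m = 270 (m = 248 + 22 = 270)
-326 + m*(-71 + j) = -326 + 270*(-71 + 80) = -326 + 270*9 = -326 + 2430 = 2104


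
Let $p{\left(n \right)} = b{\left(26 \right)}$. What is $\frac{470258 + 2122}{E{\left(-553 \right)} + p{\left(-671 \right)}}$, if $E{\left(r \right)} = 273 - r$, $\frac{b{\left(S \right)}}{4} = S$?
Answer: $\frac{15746}{31} \approx 507.94$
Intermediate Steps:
$b{\left(S \right)} = 4 S$
$p{\left(n \right)} = 104$ ($p{\left(n \right)} = 4 \cdot 26 = 104$)
$\frac{470258 + 2122}{E{\left(-553 \right)} + p{\left(-671 \right)}} = \frac{470258 + 2122}{\left(273 - -553\right) + 104} = \frac{472380}{\left(273 + 553\right) + 104} = \frac{472380}{826 + 104} = \frac{472380}{930} = 472380 \cdot \frac{1}{930} = \frac{15746}{31}$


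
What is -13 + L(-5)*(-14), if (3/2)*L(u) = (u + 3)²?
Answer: -151/3 ≈ -50.333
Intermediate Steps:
L(u) = 2*(3 + u)²/3 (L(u) = 2*(u + 3)²/3 = 2*(3 + u)²/3)
-13 + L(-5)*(-14) = -13 + (2*(3 - 5)²/3)*(-14) = -13 + ((⅔)*(-2)²)*(-14) = -13 + ((⅔)*4)*(-14) = -13 + (8/3)*(-14) = -13 - 112/3 = -151/3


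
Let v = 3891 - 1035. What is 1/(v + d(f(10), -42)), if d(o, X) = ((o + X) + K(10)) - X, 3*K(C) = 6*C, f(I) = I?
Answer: 1/2886 ≈ 0.00034650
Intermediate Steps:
K(C) = 2*C (K(C) = (6*C)/3 = 2*C)
v = 2856
d(o, X) = 20 + o (d(o, X) = ((o + X) + 2*10) - X = ((X + o) + 20) - X = (20 + X + o) - X = 20 + o)
1/(v + d(f(10), -42)) = 1/(2856 + (20 + 10)) = 1/(2856 + 30) = 1/2886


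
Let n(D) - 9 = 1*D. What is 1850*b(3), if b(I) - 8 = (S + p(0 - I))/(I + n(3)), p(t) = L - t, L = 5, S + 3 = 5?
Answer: 48100/3 ≈ 16033.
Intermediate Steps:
S = 2 (S = -3 + 5 = 2)
n(D) = 9 + D (n(D) = 9 + 1*D = 9 + D)
p(t) = 5 - t
b(I) = 8 + (7 + I)/(12 + I) (b(I) = 8 + (2 + (5 - (0 - I)))/(I + (9 + 3)) = 8 + (2 + (5 - (-1)*I))/(I + 12) = 8 + (2 + (5 + I))/(12 + I) = 8 + (7 + I)/(12 + I))
1850*b(3) = 1850*((103 + 9*3)/(12 + 3)) = 1850*((103 + 27)/15) = 1850*((1/15)*130) = 1850*(26/3) = 48100/3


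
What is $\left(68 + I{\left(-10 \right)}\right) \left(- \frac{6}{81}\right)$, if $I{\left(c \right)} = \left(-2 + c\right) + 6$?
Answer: $- \frac{124}{27} \approx -4.5926$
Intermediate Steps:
$I{\left(c \right)} = 4 + c$
$\left(68 + I{\left(-10 \right)}\right) \left(- \frac{6}{81}\right) = \left(68 + \left(4 - 10\right)\right) \left(- \frac{6}{81}\right) = \left(68 - 6\right) \left(\left(-6\right) \frac{1}{81}\right) = 62 \left(- \frac{2}{27}\right) = - \frac{124}{27}$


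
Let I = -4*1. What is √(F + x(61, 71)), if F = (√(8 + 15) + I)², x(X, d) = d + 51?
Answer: √(161 - 8*√23) ≈ 11.074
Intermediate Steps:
I = -4
x(X, d) = 51 + d
F = (-4 + √23)² (F = (√(8 + 15) - 4)² = (√23 - 4)² = (-4 + √23)² ≈ 0.63335)
√(F + x(61, 71)) = √((4 - √23)² + (51 + 71)) = √((4 - √23)² + 122) = √(122 + (4 - √23)²)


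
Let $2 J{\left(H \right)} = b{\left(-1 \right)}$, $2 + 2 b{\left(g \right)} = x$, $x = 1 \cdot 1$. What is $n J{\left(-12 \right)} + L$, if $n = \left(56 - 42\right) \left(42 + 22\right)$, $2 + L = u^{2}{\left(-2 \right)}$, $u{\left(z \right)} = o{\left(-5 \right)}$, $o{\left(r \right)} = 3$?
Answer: $-217$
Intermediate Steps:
$x = 1$
$u{\left(z \right)} = 3$
$b{\left(g \right)} = - \frac{1}{2}$ ($b{\left(g \right)} = -1 + \frac{1}{2} \cdot 1 = -1 + \frac{1}{2} = - \frac{1}{2}$)
$L = 7$ ($L = -2 + 3^{2} = -2 + 9 = 7$)
$n = 896$ ($n = 14 \cdot 64 = 896$)
$J{\left(H \right)} = - \frac{1}{4}$ ($J{\left(H \right)} = \frac{1}{2} \left(- \frac{1}{2}\right) = - \frac{1}{4}$)
$n J{\left(-12 \right)} + L = 896 \left(- \frac{1}{4}\right) + 7 = -224 + 7 = -217$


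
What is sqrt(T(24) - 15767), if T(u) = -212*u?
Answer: I*sqrt(20855) ≈ 144.41*I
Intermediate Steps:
sqrt(T(24) - 15767) = sqrt(-212*24 - 15767) = sqrt(-5088 - 15767) = sqrt(-20855) = I*sqrt(20855)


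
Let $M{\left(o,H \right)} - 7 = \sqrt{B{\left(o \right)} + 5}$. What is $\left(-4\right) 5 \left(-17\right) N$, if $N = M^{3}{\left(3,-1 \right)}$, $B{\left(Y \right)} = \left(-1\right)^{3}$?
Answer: $247860$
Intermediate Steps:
$B{\left(Y \right)} = -1$
$M{\left(o,H \right)} = 9$ ($M{\left(o,H \right)} = 7 + \sqrt{-1 + 5} = 7 + \sqrt{4} = 7 + 2 = 9$)
$N = 729$ ($N = 9^{3} = 729$)
$\left(-4\right) 5 \left(-17\right) N = \left(-4\right) 5 \left(-17\right) 729 = \left(-20\right) \left(-17\right) 729 = 340 \cdot 729 = 247860$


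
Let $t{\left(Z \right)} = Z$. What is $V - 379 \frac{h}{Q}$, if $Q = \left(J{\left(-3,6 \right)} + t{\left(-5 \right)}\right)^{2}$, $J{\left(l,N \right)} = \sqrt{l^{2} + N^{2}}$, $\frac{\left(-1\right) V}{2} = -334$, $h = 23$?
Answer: $- \frac{34299}{40} - \frac{26151 \sqrt{5}}{40} \approx -2319.4$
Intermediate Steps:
$V = 668$ ($V = \left(-2\right) \left(-334\right) = 668$)
$J{\left(l,N \right)} = \sqrt{N^{2} + l^{2}}$
$Q = \left(-5 + 3 \sqrt{5}\right)^{2}$ ($Q = \left(\sqrt{6^{2} + \left(-3\right)^{2}} - 5\right)^{2} = \left(\sqrt{36 + 9} - 5\right)^{2} = \left(\sqrt{45} - 5\right)^{2} = \left(3 \sqrt{5} - 5\right)^{2} = \left(-5 + 3 \sqrt{5}\right)^{2} \approx 2.918$)
$V - 379 \frac{h}{Q} = 668 - 379 \frac{23}{70 - 30 \sqrt{5}} = 668 - \frac{8717}{70 - 30 \sqrt{5}}$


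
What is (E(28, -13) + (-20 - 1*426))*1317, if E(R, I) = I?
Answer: -604503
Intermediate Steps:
(E(28, -13) + (-20 - 1*426))*1317 = (-13 + (-20 - 1*426))*1317 = (-13 + (-20 - 426))*1317 = (-13 - 446)*1317 = -459*1317 = -604503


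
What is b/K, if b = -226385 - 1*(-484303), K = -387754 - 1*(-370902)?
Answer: -128959/8426 ≈ -15.305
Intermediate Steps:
K = -16852 (K = -387754 + 370902 = -16852)
b = 257918 (b = -226385 + 484303 = 257918)
b/K = 257918/(-16852) = 257918*(-1/16852) = -128959/8426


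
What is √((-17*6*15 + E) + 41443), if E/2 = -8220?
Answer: √23473 ≈ 153.21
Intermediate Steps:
E = -16440 (E = 2*(-8220) = -16440)
√((-17*6*15 + E) + 41443) = √((-17*6*15 - 16440) + 41443) = √((-102*15 - 16440) + 41443) = √((-1530 - 16440) + 41443) = √(-17970 + 41443) = √23473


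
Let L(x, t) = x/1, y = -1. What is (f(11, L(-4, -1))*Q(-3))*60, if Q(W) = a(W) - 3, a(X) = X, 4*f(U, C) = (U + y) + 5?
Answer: -1350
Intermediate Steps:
L(x, t) = x (L(x, t) = x*1 = x)
f(U, C) = 1 + U/4 (f(U, C) = ((U - 1) + 5)/4 = ((-1 + U) + 5)/4 = (4 + U)/4 = 1 + U/4)
Q(W) = -3 + W (Q(W) = W - 3 = -3 + W)
(f(11, L(-4, -1))*Q(-3))*60 = ((1 + (1/4)*11)*(-3 - 3))*60 = ((1 + 11/4)*(-6))*60 = ((15/4)*(-6))*60 = -45/2*60 = -1350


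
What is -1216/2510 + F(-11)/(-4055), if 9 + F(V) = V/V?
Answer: -98216/203561 ≈ -0.48249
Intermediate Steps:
F(V) = -8 (F(V) = -9 + V/V = -9 + 1 = -8)
-1216/2510 + F(-11)/(-4055) = -1216/2510 - 8/(-4055) = -1216*1/2510 - 8*(-1/4055) = -608/1255 + 8/4055 = -98216/203561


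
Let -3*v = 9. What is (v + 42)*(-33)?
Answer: -1287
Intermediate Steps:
v = -3 (v = -⅓*9 = -3)
(v + 42)*(-33) = (-3 + 42)*(-33) = 39*(-33) = -1287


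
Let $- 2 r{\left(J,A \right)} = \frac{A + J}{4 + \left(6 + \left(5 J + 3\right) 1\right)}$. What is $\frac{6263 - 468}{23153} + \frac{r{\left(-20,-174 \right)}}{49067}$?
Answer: $\frac{24735618214}{98836197837} \approx 0.25027$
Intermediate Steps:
$r{\left(J,A \right)} = - \frac{A + J}{2 \left(13 + 5 J\right)}$ ($r{\left(J,A \right)} = - \frac{\left(A + J\right) \frac{1}{4 + \left(6 + \left(5 J + 3\right) 1\right)}}{2} = - \frac{\left(A + J\right) \frac{1}{4 + \left(6 + \left(3 + 5 J\right) 1\right)}}{2} = - \frac{\left(A + J\right) \frac{1}{4 + \left(6 + \left(3 + 5 J\right)\right)}}{2} = - \frac{\left(A + J\right) \frac{1}{4 + \left(9 + 5 J\right)}}{2} = - \frac{\left(A + J\right) \frac{1}{13 + 5 J}}{2} = - \frac{\frac{1}{13 + 5 J} \left(A + J\right)}{2} = - \frac{A + J}{2 \left(13 + 5 J\right)}$)
$\frac{6263 - 468}{23153} + \frac{r{\left(-20,-174 \right)}}{49067} = \frac{6263 - 468}{23153} + \frac{\frac{1}{2} \frac{1}{13 + 5 \left(-20\right)} \left(\left(-1\right) \left(-174\right) - -20\right)}{49067} = \left(6263 - 468\right) \frac{1}{23153} + \frac{174 + 20}{2 \left(13 - 100\right)} \frac{1}{49067} = 5795 \cdot \frac{1}{23153} + \frac{1}{2} \frac{1}{-87} \cdot 194 \cdot \frac{1}{49067} = \frac{5795}{23153} + \frac{1}{2} \left(- \frac{1}{87}\right) 194 \cdot \frac{1}{49067} = \frac{5795}{23153} - \frac{97}{4268829} = \frac{24735618214}{98836197837}$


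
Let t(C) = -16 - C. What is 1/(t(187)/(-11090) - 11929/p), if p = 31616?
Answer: -175310720/62937281 ≈ -2.7855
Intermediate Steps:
1/(t(187)/(-11090) - 11929/p) = 1/((-16 - 1*187)/(-11090) - 11929/31616) = 1/((-16 - 187)*(-1/11090) - 11929*1/31616) = 1/(-203*(-1/11090) - 11929/31616) = 1/(203/11090 - 11929/31616) = 1/(-62937281/175310720) = -175310720/62937281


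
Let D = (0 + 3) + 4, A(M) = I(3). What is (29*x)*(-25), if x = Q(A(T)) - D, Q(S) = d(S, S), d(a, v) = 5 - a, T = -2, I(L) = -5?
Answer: -2175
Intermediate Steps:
A(M) = -5
Q(S) = 5 - S
D = 7 (D = 3 + 4 = 7)
x = 3 (x = (5 - 1*(-5)) - 1*7 = (5 + 5) - 7 = 10 - 7 = 3)
(29*x)*(-25) = (29*3)*(-25) = 87*(-25) = -2175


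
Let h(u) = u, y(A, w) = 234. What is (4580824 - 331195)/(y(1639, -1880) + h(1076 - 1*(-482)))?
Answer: 4249629/1792 ≈ 2371.4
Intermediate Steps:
(4580824 - 331195)/(y(1639, -1880) + h(1076 - 1*(-482))) = (4580824 - 331195)/(234 + (1076 - 1*(-482))) = 4249629/(234 + (1076 + 482)) = 4249629/(234 + 1558) = 4249629/1792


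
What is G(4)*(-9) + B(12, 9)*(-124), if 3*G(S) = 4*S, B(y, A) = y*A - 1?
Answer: -13316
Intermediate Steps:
B(y, A) = -1 + A*y (B(y, A) = A*y - 1 = -1 + A*y)
G(S) = 4*S/3 (G(S) = (4*S)/3 = 4*S/3)
G(4)*(-9) + B(12, 9)*(-124) = ((4/3)*4)*(-9) + (-1 + 9*12)*(-124) = (16/3)*(-9) + (-1 + 108)*(-124) = -48 + 107*(-124) = -48 - 13268 = -13316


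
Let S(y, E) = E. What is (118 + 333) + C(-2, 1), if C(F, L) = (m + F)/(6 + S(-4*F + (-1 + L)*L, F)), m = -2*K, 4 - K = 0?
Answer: 897/2 ≈ 448.50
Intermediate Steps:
K = 4 (K = 4 - 1*0 = 4 + 0 = 4)
m = -8 (m = -2*4 = -8)
C(F, L) = (-8 + F)/(6 + F)
(118 + 333) + C(-2, 1) = (118 + 333) + (-8 - 2)/(6 - 2) = 451 - 10/4 = 451 + (¼)*(-10) = 451 - 5/2 = 897/2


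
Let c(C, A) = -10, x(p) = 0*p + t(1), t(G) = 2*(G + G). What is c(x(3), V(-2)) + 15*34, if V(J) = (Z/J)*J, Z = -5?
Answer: 500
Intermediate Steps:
t(G) = 4*G (t(G) = 2*(2*G) = 4*G)
V(J) = -5 (V(J) = (-5/J)*J = -5)
x(p) = 4 (x(p) = 0*p + 4*1 = 0 + 4 = 4)
c(x(3), V(-2)) + 15*34 = -10 + 15*34 = -10 + 510 = 500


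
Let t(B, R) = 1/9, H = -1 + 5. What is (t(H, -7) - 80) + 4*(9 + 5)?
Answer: -215/9 ≈ -23.889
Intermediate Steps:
H = 4
t(B, R) = ⅑
(t(H, -7) - 80) + 4*(9 + 5) = (⅑ - 80) + 4*(9 + 5) = -719/9 + 4*14 = -719/9 + 56 = -215/9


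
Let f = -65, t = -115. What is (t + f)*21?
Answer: -3780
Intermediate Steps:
(t + f)*21 = (-115 - 65)*21 = -180*21 = -3780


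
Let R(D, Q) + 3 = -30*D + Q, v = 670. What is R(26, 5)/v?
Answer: -389/335 ≈ -1.1612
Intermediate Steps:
R(D, Q) = -3 + Q - 30*D (R(D, Q) = -3 + (-30*D + Q) = -3 + (Q - 30*D) = -3 + Q - 30*D)
R(26, 5)/v = (-3 + 5 - 30*26)/670 = (-3 + 5 - 780)*(1/670) = -778*1/670 = -389/335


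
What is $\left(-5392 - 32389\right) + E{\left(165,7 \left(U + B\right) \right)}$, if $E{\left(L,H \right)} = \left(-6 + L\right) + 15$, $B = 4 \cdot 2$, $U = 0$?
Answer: $-37607$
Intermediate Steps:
$B = 8$
$E{\left(L,H \right)} = 9 + L$
$\left(-5392 - 32389\right) + E{\left(165,7 \left(U + B\right) \right)} = \left(-5392 - 32389\right) + \left(9 + 165\right) = -37781 + 174 = -37607$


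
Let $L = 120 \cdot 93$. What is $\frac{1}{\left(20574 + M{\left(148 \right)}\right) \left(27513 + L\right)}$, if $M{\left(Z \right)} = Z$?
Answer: $\frac{1}{801381906} \approx 1.2478 \cdot 10^{-9}$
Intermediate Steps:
$L = 11160$
$\frac{1}{\left(20574 + M{\left(148 \right)}\right) \left(27513 + L\right)} = \frac{1}{\left(20574 + 148\right) \left(27513 + 11160\right)} = \frac{1}{20722 \cdot 38673} = \frac{1}{801381906}$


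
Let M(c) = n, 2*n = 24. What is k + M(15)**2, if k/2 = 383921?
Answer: 767986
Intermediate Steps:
n = 12 (n = (1/2)*24 = 12)
M(c) = 12
k = 767842 (k = 2*383921 = 767842)
k + M(15)**2 = 767842 + 12**2 = 767842 + 144 = 767986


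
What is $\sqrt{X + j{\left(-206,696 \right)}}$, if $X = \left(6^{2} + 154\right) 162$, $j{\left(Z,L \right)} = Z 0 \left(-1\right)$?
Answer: $18 \sqrt{95} \approx 175.44$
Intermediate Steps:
$j{\left(Z,L \right)} = 0$ ($j{\left(Z,L \right)} = 0 \left(-1\right) = 0$)
$X = 30780$ ($X = \left(36 + 154\right) 162 = 190 \cdot 162 = 30780$)
$\sqrt{X + j{\left(-206,696 \right)}} = \sqrt{30780 + 0} = \sqrt{30780} = 18 \sqrt{95}$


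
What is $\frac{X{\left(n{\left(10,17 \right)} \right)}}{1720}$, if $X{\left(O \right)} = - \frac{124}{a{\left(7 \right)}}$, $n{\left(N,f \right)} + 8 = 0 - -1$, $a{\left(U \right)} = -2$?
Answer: $\frac{31}{860} \approx 0.036047$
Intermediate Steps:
$n{\left(N,f \right)} = -7$ ($n{\left(N,f \right)} = -8 + \left(0 - -1\right) = -8 + \left(0 + 1\right) = -8 + 1 = -7$)
$X{\left(O \right)} = 62$ ($X{\left(O \right)} = - \frac{124}{-2} = \left(-124\right) \left(- \frac{1}{2}\right) = 62$)
$\frac{X{\left(n{\left(10,17 \right)} \right)}}{1720} = \frac{62}{1720} = 62 \cdot \frac{1}{1720} = \frac{31}{860}$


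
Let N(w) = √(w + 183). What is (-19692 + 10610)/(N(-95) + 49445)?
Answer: -40823590/222255267 + 18164*√22/2444807937 ≈ -0.18364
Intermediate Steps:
N(w) = √(183 + w)
(-19692 + 10610)/(N(-95) + 49445) = (-19692 + 10610)/(√(183 - 95) + 49445) = -9082/(√88 + 49445) = -9082/(2*√22 + 49445) = -9082/(49445 + 2*√22)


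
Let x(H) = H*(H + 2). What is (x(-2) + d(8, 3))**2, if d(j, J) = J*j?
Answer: 576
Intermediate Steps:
x(H) = H*(2 + H)
(x(-2) + d(8, 3))**2 = (-2*(2 - 2) + 3*8)**2 = (-2*0 + 24)**2 = (0 + 24)**2 = 24**2 = 576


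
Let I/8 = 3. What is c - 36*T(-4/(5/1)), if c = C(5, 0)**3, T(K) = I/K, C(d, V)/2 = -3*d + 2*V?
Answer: -25920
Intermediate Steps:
I = 24 (I = 8*3 = 24)
C(d, V) = -6*d + 4*V (C(d, V) = 2*(-3*d + 2*V) = -6*d + 4*V)
T(K) = 24/K
c = -27000 (c = (-6*5 + 4*0)**3 = (-30 + 0)**3 = (-30)**3 = -27000)
c - 36*T(-4/(5/1)) = -27000 - 864/((-4/(5/1))) = -27000 - 864/((-4/(5*1))) = -27000 - 864/((-4/5)) = -27000 - 864/((-4*1/5)) = -27000 - 864/(-4/5) = -27000 - 864*(-5)/4 = -27000 - 36*(-30) = -27000 + 1080 = -25920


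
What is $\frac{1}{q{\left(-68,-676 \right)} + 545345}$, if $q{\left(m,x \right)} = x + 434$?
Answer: $\frac{1}{545103} \approx 1.8345 \cdot 10^{-6}$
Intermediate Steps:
$q{\left(m,x \right)} = 434 + x$
$\frac{1}{q{\left(-68,-676 \right)} + 545345} = \frac{1}{\left(434 - 676\right) + 545345} = \frac{1}{-242 + 545345} = \frac{1}{545103}$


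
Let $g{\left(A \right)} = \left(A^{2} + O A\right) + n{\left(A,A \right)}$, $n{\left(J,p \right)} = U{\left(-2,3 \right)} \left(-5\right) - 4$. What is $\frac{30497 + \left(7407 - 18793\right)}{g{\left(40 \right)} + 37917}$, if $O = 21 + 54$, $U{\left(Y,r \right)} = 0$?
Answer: $\frac{19111}{42513} \approx 0.44953$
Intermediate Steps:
$O = 75$
$n{\left(J,p \right)} = -4$ ($n{\left(J,p \right)} = 0 \left(-5\right) - 4 = 0 - 4 = -4$)
$g{\left(A \right)} = -4 + A^{2} + 75 A$ ($g{\left(A \right)} = \left(A^{2} + 75 A\right) - 4 = -4 + A^{2} + 75 A$)
$\frac{30497 + \left(7407 - 18793\right)}{g{\left(40 \right)} + 37917} = \frac{30497 + \left(7407 - 18793\right)}{\left(-4 + 40^{2} + 75 \cdot 40\right) + 37917} = \frac{30497 + \left(7407 - 18793\right)}{\left(-4 + 1600 + 3000\right) + 37917} = \frac{30497 - 11386}{4596 + 37917} = \frac{19111}{42513}$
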